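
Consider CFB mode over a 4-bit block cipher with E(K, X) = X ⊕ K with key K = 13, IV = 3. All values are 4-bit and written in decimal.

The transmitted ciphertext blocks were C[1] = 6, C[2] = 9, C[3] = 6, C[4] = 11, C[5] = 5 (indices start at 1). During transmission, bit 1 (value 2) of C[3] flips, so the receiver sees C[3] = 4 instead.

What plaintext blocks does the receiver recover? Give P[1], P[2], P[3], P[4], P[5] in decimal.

CFB decryption: P_i = C_i ⊕ E(K, C_{i−1}), with C_{0} = IV.
Only C[3] changed, to 4. In CFB, a change in C_i flips the same bit in P_i and garbles P_{i+1}. Decrypting the received ciphertext:
P[1]: E(K, 3) = 14; 6 ⊕ 14 = 8.
P[2]: E(K, 6) = 11; 9 ⊕ 11 = 2.
P[3]: E(K, 9) = 4; 4 ⊕ 4 = 0.
P[4]: E(K, 4) = 9; 11 ⊕ 9 = 2.
P[5]: E(K, 11) = 6; 5 ⊕ 6 = 3.
Blocks that differ from the original plaintext: P[3], P[4].

P[1] = 8, P[2] = 2, P[3] = 0, P[4] = 2, P[5] = 3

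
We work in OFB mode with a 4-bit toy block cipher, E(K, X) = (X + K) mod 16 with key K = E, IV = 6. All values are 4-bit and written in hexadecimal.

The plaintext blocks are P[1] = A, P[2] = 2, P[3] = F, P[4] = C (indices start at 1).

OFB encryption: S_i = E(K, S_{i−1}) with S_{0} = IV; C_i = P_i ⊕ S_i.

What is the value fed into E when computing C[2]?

4

C[1]: S = E(K, 6) = 4; A ⊕ 4 = E.
C[2]: S = E(K, 4) = 2; 2 ⊕ 2 = 0.
So the input to E for block [2] is 4.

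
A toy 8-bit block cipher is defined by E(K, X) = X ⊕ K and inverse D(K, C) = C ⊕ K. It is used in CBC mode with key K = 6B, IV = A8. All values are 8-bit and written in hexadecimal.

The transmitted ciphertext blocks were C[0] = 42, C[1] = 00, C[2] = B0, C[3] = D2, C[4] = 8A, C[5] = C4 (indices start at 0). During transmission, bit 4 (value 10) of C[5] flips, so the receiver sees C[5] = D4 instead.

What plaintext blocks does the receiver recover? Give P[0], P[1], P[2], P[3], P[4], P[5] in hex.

P[0] = 81, P[1] = 29, P[2] = DB, P[3] = 09, P[4] = 33, P[5] = 35

CBC decryption: P_i = D(K, C_i) ⊕ C_{i−1}, with C_{−1} = IV.
Only C[5] changed, to D4. In CBC, a change in C_i garbles P_i and flips the same bit in P_{i+1}. Decrypting the received ciphertext:
P[0]: D(K, 42) = 29; 29 ⊕ A8 = 81.
P[1]: D(K, 00) = 6B; 6B ⊕ 42 = 29.
P[2]: D(K, B0) = DB; DB ⊕ 00 = DB.
P[3]: D(K, D2) = B9; B9 ⊕ B0 = 09.
P[4]: D(K, 8A) = E1; E1 ⊕ D2 = 33.
P[5]: D(K, D4) = BF; BF ⊕ 8A = 35.
Blocks that differ from the original plaintext: P[5].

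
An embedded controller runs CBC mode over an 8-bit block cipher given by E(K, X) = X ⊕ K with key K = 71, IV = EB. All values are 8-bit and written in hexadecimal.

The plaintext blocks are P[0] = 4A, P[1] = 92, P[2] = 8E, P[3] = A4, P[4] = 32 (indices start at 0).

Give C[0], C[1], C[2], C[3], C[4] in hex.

CBC encryption: C_i = E(K, P_i ⊕ C_{i−1}), with C_{−1} = IV.
C[0]: P[0] ⊕ EB = A1; E(K, A1) = D0.
C[1]: P[1] ⊕ D0 = 42; E(K, 42) = 33.
C[2]: P[2] ⊕ 33 = BD; E(K, BD) = CC.
C[3]: P[3] ⊕ CC = 68; E(K, 68) = 19.
C[4]: P[4] ⊕ 19 = 2B; E(K, 2B) = 5A.

C[0] = D0, C[1] = 33, C[2] = CC, C[3] = 19, C[4] = 5A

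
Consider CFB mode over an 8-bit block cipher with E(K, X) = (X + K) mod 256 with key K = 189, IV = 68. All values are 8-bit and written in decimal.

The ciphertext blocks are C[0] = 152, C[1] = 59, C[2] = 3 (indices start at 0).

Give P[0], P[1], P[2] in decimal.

P[0] = 153, P[1] = 110, P[2] = 251

CFB decryption: P_i = C_i ⊕ E(K, C_{i−1}), with C_{−1} = IV.
P[0]: E(K, 68) = 1; 152 ⊕ 1 = 153.
P[1]: E(K, 152) = 85; 59 ⊕ 85 = 110.
P[2]: E(K, 59) = 248; 3 ⊕ 248 = 251.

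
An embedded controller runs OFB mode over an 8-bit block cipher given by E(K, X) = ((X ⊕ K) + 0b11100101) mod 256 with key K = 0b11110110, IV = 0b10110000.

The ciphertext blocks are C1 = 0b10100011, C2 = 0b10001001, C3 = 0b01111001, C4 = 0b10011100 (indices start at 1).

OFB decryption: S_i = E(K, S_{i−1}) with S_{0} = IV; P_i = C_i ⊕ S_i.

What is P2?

P1: S = E(K, 0b10110000) = 0b00101011; 0b10100011 ⊕ 0b00101011 = 0b10001000.
P2: S = E(K, 0b00101011) = 0b11000010; 0b10001001 ⊕ 0b11000010 = 0b01001011.

P2 = 0b01001011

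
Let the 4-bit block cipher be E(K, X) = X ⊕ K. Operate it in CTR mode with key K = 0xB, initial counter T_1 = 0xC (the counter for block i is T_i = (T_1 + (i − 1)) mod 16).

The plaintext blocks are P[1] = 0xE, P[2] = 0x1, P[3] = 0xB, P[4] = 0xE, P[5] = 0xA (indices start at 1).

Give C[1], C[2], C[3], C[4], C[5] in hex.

CTR encryption: S_i = E(K, T_i) where T_i is the counter for block i; C_i = P_i ⊕ S_i.
C[1]: T = 0xC, S = E(K, T) = 0x7; 0xE ⊕ 0x7 = 0x9.
C[2]: T = 0xD, S = E(K, T) = 0x6; 0x1 ⊕ 0x6 = 0x7.
C[3]: T = 0xE, S = E(K, T) = 0x5; 0xB ⊕ 0x5 = 0xE.
C[4]: T = 0xF, S = E(K, T) = 0x4; 0xE ⊕ 0x4 = 0xA.
C[5]: T = 0x0, S = E(K, T) = 0xB; 0xA ⊕ 0xB = 0x1.

C[1] = 0x9, C[2] = 0x7, C[3] = 0xE, C[4] = 0xA, C[5] = 0x1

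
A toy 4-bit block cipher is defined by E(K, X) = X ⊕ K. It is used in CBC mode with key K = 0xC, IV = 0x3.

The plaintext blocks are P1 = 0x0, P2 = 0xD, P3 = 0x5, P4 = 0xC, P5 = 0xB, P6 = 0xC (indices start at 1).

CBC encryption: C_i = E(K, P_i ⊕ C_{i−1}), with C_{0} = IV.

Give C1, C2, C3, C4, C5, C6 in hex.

C1: P1 ⊕ 0x3 = 0x3; E(K, 0x3) = 0xF.
C2: P2 ⊕ 0xF = 0x2; E(K, 0x2) = 0xE.
C3: P3 ⊕ 0xE = 0xB; E(K, 0xB) = 0x7.
C4: P4 ⊕ 0x7 = 0xB; E(K, 0xB) = 0x7.
C5: P5 ⊕ 0x7 = 0xC; E(K, 0xC) = 0x0.
C6: P6 ⊕ 0x0 = 0xC; E(K, 0xC) = 0x0.

C1 = 0xF, C2 = 0xE, C3 = 0x7, C4 = 0x7, C5 = 0x0, C6 = 0x0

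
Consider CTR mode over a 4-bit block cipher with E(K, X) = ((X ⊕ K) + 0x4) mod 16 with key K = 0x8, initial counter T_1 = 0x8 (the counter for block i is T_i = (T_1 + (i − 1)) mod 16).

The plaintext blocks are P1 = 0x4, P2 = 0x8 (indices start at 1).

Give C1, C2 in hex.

CTR encryption: S_i = E(K, T_i) where T_i is the counter for block i; C_i = P_i ⊕ S_i.
C1: T = 0x8, S = E(K, T) = 0x4; 0x4 ⊕ 0x4 = 0x0.
C2: T = 0x9, S = E(K, T) = 0x5; 0x8 ⊕ 0x5 = 0xD.

C1 = 0x0, C2 = 0xD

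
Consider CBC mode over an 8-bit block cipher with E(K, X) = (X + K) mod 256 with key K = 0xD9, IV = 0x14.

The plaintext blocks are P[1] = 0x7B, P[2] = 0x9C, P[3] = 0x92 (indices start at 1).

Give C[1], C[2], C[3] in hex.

CBC encryption: C_i = E(K, P_i ⊕ C_{i−1}), with C_{0} = IV.
C[1]: P[1] ⊕ 0x14 = 0x6F; E(K, 0x6F) = 0x48.
C[2]: P[2] ⊕ 0x48 = 0xD4; E(K, 0xD4) = 0xAD.
C[3]: P[3] ⊕ 0xAD = 0x3F; E(K, 0x3F) = 0x18.

C[1] = 0x48, C[2] = 0xAD, C[3] = 0x18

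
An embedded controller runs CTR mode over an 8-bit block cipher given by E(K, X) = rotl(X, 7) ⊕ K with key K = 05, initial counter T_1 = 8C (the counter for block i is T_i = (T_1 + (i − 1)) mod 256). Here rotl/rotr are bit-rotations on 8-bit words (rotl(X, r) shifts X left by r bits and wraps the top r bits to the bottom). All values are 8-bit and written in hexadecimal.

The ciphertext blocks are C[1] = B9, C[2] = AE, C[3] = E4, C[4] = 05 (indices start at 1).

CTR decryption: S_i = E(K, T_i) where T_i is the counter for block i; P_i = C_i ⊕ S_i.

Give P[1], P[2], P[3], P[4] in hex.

P[1] = FA, P[2] = 6D, P[3] = A6, P[4] = C7

P[1]: T = 8C, S = E(K, T) = 43; B9 ⊕ 43 = FA.
P[2]: T = 8D, S = E(K, T) = C3; AE ⊕ C3 = 6D.
P[3]: T = 8E, S = E(K, T) = 42; E4 ⊕ 42 = A6.
P[4]: T = 8F, S = E(K, T) = C2; 05 ⊕ C2 = C7.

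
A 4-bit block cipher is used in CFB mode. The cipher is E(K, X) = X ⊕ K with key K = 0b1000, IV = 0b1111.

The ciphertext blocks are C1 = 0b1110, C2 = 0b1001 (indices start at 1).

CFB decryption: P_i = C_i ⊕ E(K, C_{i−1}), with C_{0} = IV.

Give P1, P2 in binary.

P1: E(K, 0b1111) = 0b0111; 0b1110 ⊕ 0b0111 = 0b1001.
P2: E(K, 0b1110) = 0b0110; 0b1001 ⊕ 0b0110 = 0b1111.

P1 = 0b1001, P2 = 0b1111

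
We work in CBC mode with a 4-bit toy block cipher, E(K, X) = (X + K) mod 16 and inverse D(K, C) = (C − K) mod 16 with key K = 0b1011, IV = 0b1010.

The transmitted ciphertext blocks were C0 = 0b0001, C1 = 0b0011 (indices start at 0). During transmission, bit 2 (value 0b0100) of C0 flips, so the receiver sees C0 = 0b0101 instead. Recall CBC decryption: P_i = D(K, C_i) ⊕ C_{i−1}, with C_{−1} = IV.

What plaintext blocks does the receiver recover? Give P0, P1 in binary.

P0 = 0b0000, P1 = 0b1101

Only C0 changed, to 0b0101. In CBC, a change in C_i garbles P_i and flips the same bit in P_{i+1}. Decrypting the received ciphertext:
P0: D(K, 0b0101) = 0b1010; 0b1010 ⊕ 0b1010 = 0b0000.
P1: D(K, 0b0011) = 0b1000; 0b1000 ⊕ 0b0101 = 0b1101.
Blocks that differ from the original plaintext: P0, P1.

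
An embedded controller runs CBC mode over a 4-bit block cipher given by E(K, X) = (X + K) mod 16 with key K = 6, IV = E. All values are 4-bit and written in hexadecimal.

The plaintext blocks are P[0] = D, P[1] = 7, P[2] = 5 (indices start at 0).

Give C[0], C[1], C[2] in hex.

C[0] = 9, C[1] = 4, C[2] = 7

CBC encryption: C_i = E(K, P_i ⊕ C_{i−1}), with C_{−1} = IV.
C[0]: P[0] ⊕ E = 3; E(K, 3) = 9.
C[1]: P[1] ⊕ 9 = E; E(K, E) = 4.
C[2]: P[2] ⊕ 4 = 1; E(K, 1) = 7.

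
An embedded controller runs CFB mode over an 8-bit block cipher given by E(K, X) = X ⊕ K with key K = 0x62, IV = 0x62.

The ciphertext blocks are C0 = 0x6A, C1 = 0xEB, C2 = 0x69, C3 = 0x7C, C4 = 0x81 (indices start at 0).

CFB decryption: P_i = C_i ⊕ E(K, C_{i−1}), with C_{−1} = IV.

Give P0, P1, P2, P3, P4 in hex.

P0 = 0x6A, P1 = 0xE3, P2 = 0xE0, P3 = 0x77, P4 = 0x9F

P0: E(K, 0x62) = 0x00; 0x6A ⊕ 0x00 = 0x6A.
P1: E(K, 0x6A) = 0x08; 0xEB ⊕ 0x08 = 0xE3.
P2: E(K, 0xEB) = 0x89; 0x69 ⊕ 0x89 = 0xE0.
P3: E(K, 0x69) = 0x0B; 0x7C ⊕ 0x0B = 0x77.
P4: E(K, 0x7C) = 0x1E; 0x81 ⊕ 0x1E = 0x9F.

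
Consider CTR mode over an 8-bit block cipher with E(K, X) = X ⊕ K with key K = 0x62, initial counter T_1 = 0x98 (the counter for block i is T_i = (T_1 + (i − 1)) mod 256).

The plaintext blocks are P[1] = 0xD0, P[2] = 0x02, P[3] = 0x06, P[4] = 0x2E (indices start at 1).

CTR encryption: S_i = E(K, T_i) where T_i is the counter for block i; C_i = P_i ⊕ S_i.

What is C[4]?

C[1]: T = 0x98, S = E(K, T) = 0xFA; 0xD0 ⊕ 0xFA = 0x2A.
C[2]: T = 0x99, S = E(K, T) = 0xFB; 0x02 ⊕ 0xFB = 0xF9.
C[3]: T = 0x9A, S = E(K, T) = 0xF8; 0x06 ⊕ 0xF8 = 0xFE.
C[4]: T = 0x9B, S = E(K, T) = 0xF9; 0x2E ⊕ 0xF9 = 0xD7.

C[4] = 0xD7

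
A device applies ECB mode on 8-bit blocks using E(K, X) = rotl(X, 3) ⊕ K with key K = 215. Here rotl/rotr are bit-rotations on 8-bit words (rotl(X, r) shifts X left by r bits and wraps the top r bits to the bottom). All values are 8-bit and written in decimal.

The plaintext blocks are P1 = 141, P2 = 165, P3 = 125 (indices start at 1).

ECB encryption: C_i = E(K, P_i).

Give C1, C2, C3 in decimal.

C1: E(K, 141) = 187.
C2: E(K, 165) = 250.
C3: E(K, 125) = 60.

C1 = 187, C2 = 250, C3 = 60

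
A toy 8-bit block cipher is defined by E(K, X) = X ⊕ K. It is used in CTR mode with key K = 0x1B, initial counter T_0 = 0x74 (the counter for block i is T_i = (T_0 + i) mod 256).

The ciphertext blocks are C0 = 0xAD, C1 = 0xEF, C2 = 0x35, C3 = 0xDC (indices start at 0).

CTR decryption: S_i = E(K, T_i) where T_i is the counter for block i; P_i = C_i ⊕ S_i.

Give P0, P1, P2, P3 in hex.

P0 = 0xC2, P1 = 0x81, P2 = 0x58, P3 = 0xB0

P0: T = 0x74, S = E(K, T) = 0x6F; 0xAD ⊕ 0x6F = 0xC2.
P1: T = 0x75, S = E(K, T) = 0x6E; 0xEF ⊕ 0x6E = 0x81.
P2: T = 0x76, S = E(K, T) = 0x6D; 0x35 ⊕ 0x6D = 0x58.
P3: T = 0x77, S = E(K, T) = 0x6C; 0xDC ⊕ 0x6C = 0xB0.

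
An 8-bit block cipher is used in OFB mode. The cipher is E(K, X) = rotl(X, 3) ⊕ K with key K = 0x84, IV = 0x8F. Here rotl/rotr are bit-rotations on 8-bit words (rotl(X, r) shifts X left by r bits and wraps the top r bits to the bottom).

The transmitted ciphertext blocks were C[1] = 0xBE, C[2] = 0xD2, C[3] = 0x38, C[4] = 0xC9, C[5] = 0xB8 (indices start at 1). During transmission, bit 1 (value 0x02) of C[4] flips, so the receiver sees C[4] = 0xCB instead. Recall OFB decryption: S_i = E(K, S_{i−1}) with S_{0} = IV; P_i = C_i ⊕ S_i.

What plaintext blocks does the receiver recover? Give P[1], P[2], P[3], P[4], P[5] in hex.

P[1] = 0x46, P[2] = 0x91, P[3] = 0xA6, P[4] = 0xBB, P[5] = 0xBF

Only C[4] changed, to 0xCB. In OFB, a change in C_i flips the same bit in P_i only; the keystream is unaffected. Decrypting the received ciphertext:
P[1]: S = E(K, 0x8F) = 0xF8; 0xBE ⊕ 0xF8 = 0x46.
P[2]: S = E(K, 0xF8) = 0x43; 0xD2 ⊕ 0x43 = 0x91.
P[3]: S = E(K, 0x43) = 0x9E; 0x38 ⊕ 0x9E = 0xA6.
P[4]: S = E(K, 0x9E) = 0x70; 0xCB ⊕ 0x70 = 0xBB.
P[5]: S = E(K, 0x70) = 0x07; 0xB8 ⊕ 0x07 = 0xBF.
Blocks that differ from the original plaintext: P[4].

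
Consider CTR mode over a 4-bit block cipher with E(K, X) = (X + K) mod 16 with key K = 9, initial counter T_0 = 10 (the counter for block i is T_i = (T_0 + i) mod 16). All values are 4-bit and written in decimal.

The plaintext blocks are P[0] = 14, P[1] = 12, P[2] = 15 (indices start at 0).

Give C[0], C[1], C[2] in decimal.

CTR encryption: S_i = E(K, T_i) where T_i is the counter for block i; C_i = P_i ⊕ S_i.
C[0]: T = 10, S = E(K, T) = 3; 14 ⊕ 3 = 13.
C[1]: T = 11, S = E(K, T) = 4; 12 ⊕ 4 = 8.
C[2]: T = 12, S = E(K, T) = 5; 15 ⊕ 5 = 10.

C[0] = 13, C[1] = 8, C[2] = 10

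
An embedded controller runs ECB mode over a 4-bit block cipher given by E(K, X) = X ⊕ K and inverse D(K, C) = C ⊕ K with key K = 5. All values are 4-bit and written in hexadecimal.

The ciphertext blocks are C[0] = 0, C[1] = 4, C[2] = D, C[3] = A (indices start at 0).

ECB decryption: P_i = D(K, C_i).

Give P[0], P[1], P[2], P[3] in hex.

P[0]: D(K, 0) = 5.
P[1]: D(K, 4) = 1.
P[2]: D(K, D) = 8.
P[3]: D(K, A) = F.

P[0] = 5, P[1] = 1, P[2] = 8, P[3] = F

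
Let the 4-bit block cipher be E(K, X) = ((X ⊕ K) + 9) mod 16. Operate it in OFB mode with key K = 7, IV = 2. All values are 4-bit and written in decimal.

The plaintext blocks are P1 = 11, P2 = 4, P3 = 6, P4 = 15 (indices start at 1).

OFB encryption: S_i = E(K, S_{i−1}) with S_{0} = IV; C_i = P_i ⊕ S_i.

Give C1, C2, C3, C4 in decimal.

C1 = 5, C2 = 6, C3 = 8, C4 = 13

C1: S = E(K, 2) = 14; 11 ⊕ 14 = 5.
C2: S = E(K, 14) = 2; 4 ⊕ 2 = 6.
C3: S = E(K, 2) = 14; 6 ⊕ 14 = 8.
C4: S = E(K, 14) = 2; 15 ⊕ 2 = 13.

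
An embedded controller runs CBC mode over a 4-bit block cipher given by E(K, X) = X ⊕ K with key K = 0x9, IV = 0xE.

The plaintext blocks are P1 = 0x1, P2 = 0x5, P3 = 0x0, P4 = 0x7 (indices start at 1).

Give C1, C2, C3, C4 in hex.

CBC encryption: C_i = E(K, P_i ⊕ C_{i−1}), with C_{0} = IV.
C1: P1 ⊕ 0xE = 0xF; E(K, 0xF) = 0x6.
C2: P2 ⊕ 0x6 = 0x3; E(K, 0x3) = 0xA.
C3: P3 ⊕ 0xA = 0xA; E(K, 0xA) = 0x3.
C4: P4 ⊕ 0x3 = 0x4; E(K, 0x4) = 0xD.

C1 = 0x6, C2 = 0xA, C3 = 0x3, C4 = 0xD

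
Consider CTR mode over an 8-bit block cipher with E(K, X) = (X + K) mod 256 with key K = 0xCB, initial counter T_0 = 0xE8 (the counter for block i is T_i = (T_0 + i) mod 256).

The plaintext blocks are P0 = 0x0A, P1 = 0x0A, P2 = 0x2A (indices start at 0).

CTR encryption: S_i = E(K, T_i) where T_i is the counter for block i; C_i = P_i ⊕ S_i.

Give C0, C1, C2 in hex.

C0 = 0xB9, C1 = 0xBE, C2 = 0x9F

C0: T = 0xE8, S = E(K, T) = 0xB3; 0x0A ⊕ 0xB3 = 0xB9.
C1: T = 0xE9, S = E(K, T) = 0xB4; 0x0A ⊕ 0xB4 = 0xBE.
C2: T = 0xEA, S = E(K, T) = 0xB5; 0x2A ⊕ 0xB5 = 0x9F.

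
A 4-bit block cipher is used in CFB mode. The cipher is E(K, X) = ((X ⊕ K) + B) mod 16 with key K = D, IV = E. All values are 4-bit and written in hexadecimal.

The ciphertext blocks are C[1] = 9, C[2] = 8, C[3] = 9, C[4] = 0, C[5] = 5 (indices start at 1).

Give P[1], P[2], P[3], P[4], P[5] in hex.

CFB decryption: P_i = C_i ⊕ E(K, C_{i−1}), with C_{0} = IV.
P[1]: E(K, E) = E; 9 ⊕ E = 7.
P[2]: E(K, 9) = F; 8 ⊕ F = 7.
P[3]: E(K, 8) = 0; 9 ⊕ 0 = 9.
P[4]: E(K, 9) = F; 0 ⊕ F = F.
P[5]: E(K, 0) = 8; 5 ⊕ 8 = D.

P[1] = 7, P[2] = 7, P[3] = 9, P[4] = F, P[5] = D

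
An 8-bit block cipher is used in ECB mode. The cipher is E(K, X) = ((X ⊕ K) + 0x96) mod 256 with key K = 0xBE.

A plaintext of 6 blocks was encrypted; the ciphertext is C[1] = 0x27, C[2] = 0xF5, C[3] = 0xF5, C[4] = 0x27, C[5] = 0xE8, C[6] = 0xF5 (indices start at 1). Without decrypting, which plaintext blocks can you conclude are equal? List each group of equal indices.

ECB encrypts each block independently with the same key, so equal ciphertext blocks imply equal plaintext blocks.
C[1] = C[4] = 0x27, so P[1] = P[4].
C[2] = C[3] = C[6] = 0xF5, so P[2] = P[3] = P[6].

P[1] = P[4]; P[2] = P[3] = P[6]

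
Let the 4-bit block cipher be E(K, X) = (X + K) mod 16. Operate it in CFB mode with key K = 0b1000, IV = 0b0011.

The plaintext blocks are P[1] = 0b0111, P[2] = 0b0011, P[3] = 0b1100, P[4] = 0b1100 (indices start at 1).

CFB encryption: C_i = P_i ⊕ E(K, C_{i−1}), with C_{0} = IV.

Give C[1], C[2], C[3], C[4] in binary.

C[1] = 0b1100, C[2] = 0b0111, C[3] = 0b0011, C[4] = 0b0111

C[1]: E(K, 0b0011) = 0b1011; 0b0111 ⊕ 0b1011 = 0b1100.
C[2]: E(K, 0b1100) = 0b0100; 0b0011 ⊕ 0b0100 = 0b0111.
C[3]: E(K, 0b0111) = 0b1111; 0b1100 ⊕ 0b1111 = 0b0011.
C[4]: E(K, 0b0011) = 0b1011; 0b1100 ⊕ 0b1011 = 0b0111.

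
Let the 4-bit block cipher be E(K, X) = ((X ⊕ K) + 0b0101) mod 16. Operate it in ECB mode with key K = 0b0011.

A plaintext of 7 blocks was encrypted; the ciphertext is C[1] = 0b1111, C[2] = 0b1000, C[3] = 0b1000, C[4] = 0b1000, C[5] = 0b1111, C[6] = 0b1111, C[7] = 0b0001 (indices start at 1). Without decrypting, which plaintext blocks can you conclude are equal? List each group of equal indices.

P[1] = P[5] = P[6]; P[2] = P[3] = P[4]

ECB encrypts each block independently with the same key, so equal ciphertext blocks imply equal plaintext blocks.
C[1] = C[5] = C[6] = 0b1111, so P[1] = P[5] = P[6].
C[2] = C[3] = C[4] = 0b1000, so P[2] = P[3] = P[4].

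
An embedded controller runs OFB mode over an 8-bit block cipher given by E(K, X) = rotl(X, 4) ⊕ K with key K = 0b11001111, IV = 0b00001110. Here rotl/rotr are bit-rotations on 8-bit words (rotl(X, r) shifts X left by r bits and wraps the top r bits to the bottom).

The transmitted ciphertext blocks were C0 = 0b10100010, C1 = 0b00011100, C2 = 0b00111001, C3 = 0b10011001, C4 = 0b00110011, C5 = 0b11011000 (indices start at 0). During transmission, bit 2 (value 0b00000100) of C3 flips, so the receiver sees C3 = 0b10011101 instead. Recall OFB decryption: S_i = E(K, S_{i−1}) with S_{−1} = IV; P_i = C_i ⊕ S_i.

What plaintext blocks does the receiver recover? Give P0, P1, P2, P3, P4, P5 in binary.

P0 = 0b10001101, P1 = 0b00100001, P2 = 0b00100101, P3 = 0b10010011, P4 = 0b00011100, P5 = 0b11100101

Only C3 changed, to 0b10011101. In OFB, a change in C_i flips the same bit in P_i only; the keystream is unaffected. Decrypting the received ciphertext:
P0: S = E(K, 0b00001110) = 0b00101111; 0b10100010 ⊕ 0b00101111 = 0b10001101.
P1: S = E(K, 0b00101111) = 0b00111101; 0b00011100 ⊕ 0b00111101 = 0b00100001.
P2: S = E(K, 0b00111101) = 0b00011100; 0b00111001 ⊕ 0b00011100 = 0b00100101.
P3: S = E(K, 0b00011100) = 0b00001110; 0b10011101 ⊕ 0b00001110 = 0b10010011.
P4: S = E(K, 0b00001110) = 0b00101111; 0b00110011 ⊕ 0b00101111 = 0b00011100.
P5: S = E(K, 0b00101111) = 0b00111101; 0b11011000 ⊕ 0b00111101 = 0b11100101.
Blocks that differ from the original plaintext: P3.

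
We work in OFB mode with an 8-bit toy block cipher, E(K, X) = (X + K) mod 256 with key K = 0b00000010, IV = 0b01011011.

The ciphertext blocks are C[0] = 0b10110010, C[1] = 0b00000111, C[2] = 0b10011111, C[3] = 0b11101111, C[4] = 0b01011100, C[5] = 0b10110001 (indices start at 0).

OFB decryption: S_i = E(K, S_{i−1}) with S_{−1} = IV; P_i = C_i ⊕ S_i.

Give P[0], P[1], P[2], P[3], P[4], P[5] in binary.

P[0]: S = E(K, 0b01011011) = 0b01011101; 0b10110010 ⊕ 0b01011101 = 0b11101111.
P[1]: S = E(K, 0b01011101) = 0b01011111; 0b00000111 ⊕ 0b01011111 = 0b01011000.
P[2]: S = E(K, 0b01011111) = 0b01100001; 0b10011111 ⊕ 0b01100001 = 0b11111110.
P[3]: S = E(K, 0b01100001) = 0b01100011; 0b11101111 ⊕ 0b01100011 = 0b10001100.
P[4]: S = E(K, 0b01100011) = 0b01100101; 0b01011100 ⊕ 0b01100101 = 0b00111001.
P[5]: S = E(K, 0b01100101) = 0b01100111; 0b10110001 ⊕ 0b01100111 = 0b11010110.

P[0] = 0b11101111, P[1] = 0b01011000, P[2] = 0b11111110, P[3] = 0b10001100, P[4] = 0b00111001, P[5] = 0b11010110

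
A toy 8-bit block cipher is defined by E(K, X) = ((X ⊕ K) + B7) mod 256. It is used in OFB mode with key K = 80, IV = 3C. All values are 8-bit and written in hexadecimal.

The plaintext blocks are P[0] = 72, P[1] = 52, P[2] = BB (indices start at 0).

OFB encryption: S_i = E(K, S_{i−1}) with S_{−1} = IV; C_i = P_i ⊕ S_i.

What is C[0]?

C[0] = 01

C[0]: S = E(K, 3C) = 73; 72 ⊕ 73 = 01.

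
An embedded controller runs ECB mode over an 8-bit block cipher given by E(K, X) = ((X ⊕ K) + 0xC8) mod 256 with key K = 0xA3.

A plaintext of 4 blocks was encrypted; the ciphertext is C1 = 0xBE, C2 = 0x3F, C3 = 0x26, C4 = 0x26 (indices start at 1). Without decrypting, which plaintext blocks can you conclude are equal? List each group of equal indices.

P3 = P4

ECB encrypts each block independently with the same key, so equal ciphertext blocks imply equal plaintext blocks.
C3 = C4 = 0x26, so P3 = P4.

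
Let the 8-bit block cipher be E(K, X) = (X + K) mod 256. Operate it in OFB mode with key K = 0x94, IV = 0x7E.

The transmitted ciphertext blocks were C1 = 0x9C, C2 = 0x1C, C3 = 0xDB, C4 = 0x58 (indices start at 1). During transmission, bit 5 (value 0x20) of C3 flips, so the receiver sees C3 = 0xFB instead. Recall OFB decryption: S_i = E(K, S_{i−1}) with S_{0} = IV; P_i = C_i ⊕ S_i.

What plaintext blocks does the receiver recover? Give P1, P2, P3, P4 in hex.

P1 = 0x8E, P2 = 0xBA, P3 = 0xC1, P4 = 0x96

Only C3 changed, to 0xFB. In OFB, a change in C_i flips the same bit in P_i only; the keystream is unaffected. Decrypting the received ciphertext:
P1: S = E(K, 0x7E) = 0x12; 0x9C ⊕ 0x12 = 0x8E.
P2: S = E(K, 0x12) = 0xA6; 0x1C ⊕ 0xA6 = 0xBA.
P3: S = E(K, 0xA6) = 0x3A; 0xFB ⊕ 0x3A = 0xC1.
P4: S = E(K, 0x3A) = 0xCE; 0x58 ⊕ 0xCE = 0x96.
Blocks that differ from the original plaintext: P3.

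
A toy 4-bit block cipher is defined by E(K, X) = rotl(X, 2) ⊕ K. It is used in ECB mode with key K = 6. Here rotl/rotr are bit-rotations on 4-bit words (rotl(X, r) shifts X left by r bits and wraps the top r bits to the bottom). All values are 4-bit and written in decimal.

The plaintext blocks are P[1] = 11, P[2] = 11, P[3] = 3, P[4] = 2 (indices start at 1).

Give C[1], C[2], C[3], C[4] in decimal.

C[1] = 8, C[2] = 8, C[3] = 10, C[4] = 14

ECB encryption: C_i = E(K, P_i).
C[1]: E(K, 11) = 8.
C[2]: E(K, 11) = 8.
C[3]: E(K, 3) = 10.
C[4]: E(K, 2) = 14.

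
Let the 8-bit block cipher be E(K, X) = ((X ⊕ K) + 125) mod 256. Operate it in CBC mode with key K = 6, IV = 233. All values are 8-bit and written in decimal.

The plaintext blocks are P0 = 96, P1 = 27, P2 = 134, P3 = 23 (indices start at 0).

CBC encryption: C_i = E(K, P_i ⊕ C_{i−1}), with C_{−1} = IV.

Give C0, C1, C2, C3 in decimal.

C0 = 12, C1 = 142, C2 = 139, C3 = 23

C0: P0 ⊕ 233 = 137; E(K, 137) = 12.
C1: P1 ⊕ 12 = 23; E(K, 23) = 142.
C2: P2 ⊕ 142 = 8; E(K, 8) = 139.
C3: P3 ⊕ 139 = 156; E(K, 156) = 23.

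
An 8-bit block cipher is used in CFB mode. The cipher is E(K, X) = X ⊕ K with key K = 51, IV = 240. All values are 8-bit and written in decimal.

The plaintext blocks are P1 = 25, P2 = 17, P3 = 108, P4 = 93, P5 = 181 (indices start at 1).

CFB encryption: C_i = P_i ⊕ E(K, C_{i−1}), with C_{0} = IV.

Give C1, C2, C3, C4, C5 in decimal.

C1 = 218, C2 = 248, C3 = 167, C4 = 201, C5 = 79

C1: E(K, 240) = 195; 25 ⊕ 195 = 218.
C2: E(K, 218) = 233; 17 ⊕ 233 = 248.
C3: E(K, 248) = 203; 108 ⊕ 203 = 167.
C4: E(K, 167) = 148; 93 ⊕ 148 = 201.
C5: E(K, 201) = 250; 181 ⊕ 250 = 79.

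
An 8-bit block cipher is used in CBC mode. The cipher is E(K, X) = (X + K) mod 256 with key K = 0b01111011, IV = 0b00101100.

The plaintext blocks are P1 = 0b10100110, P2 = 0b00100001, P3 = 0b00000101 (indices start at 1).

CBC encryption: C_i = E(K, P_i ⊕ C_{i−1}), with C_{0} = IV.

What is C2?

C1: P1 ⊕ 0b00101100 = 0b10001010; E(K, 0b10001010) = 0b00000101.
C2: P2 ⊕ 0b00000101 = 0b00100100; E(K, 0b00100100) = 0b10011111.

C2 = 0b10011111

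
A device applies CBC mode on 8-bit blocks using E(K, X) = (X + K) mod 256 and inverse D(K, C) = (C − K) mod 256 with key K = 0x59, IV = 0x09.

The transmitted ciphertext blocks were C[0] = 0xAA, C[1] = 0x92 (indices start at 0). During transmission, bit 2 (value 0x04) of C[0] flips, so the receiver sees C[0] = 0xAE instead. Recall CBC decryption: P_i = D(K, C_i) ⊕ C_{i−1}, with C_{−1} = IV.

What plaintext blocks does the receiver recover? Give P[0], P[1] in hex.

P[0] = 0x5C, P[1] = 0x97

Only C[0] changed, to 0xAE. In CBC, a change in C_i garbles P_i and flips the same bit in P_{i+1}. Decrypting the received ciphertext:
P[0]: D(K, 0xAE) = 0x55; 0x55 ⊕ 0x09 = 0x5C.
P[1]: D(K, 0x92) = 0x39; 0x39 ⊕ 0xAE = 0x97.
Blocks that differ from the original plaintext: P[0], P[1].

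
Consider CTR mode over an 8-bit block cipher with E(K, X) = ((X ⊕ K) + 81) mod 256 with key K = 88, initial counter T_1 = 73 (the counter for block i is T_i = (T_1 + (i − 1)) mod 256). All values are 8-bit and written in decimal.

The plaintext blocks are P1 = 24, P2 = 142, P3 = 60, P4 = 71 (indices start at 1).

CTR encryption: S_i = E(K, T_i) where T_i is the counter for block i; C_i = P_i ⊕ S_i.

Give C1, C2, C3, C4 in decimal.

C1: T = 73, S = E(K, T) = 98; 24 ⊕ 98 = 122.
C2: T = 74, S = E(K, T) = 99; 142 ⊕ 99 = 237.
C3: T = 75, S = E(K, T) = 100; 60 ⊕ 100 = 88.
C4: T = 76, S = E(K, T) = 101; 71 ⊕ 101 = 34.

C1 = 122, C2 = 237, C3 = 88, C4 = 34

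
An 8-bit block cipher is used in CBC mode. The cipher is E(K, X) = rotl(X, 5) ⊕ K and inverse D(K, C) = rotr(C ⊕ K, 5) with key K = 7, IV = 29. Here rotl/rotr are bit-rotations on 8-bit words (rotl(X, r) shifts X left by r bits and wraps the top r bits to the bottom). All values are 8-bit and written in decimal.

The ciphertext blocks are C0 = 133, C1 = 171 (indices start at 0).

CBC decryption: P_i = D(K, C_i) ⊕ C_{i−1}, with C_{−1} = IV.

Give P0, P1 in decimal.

P0: D(K, 133) = 20; 20 ⊕ 29 = 9.
P1: D(K, 171) = 101; 101 ⊕ 133 = 224.

P0 = 9, P1 = 224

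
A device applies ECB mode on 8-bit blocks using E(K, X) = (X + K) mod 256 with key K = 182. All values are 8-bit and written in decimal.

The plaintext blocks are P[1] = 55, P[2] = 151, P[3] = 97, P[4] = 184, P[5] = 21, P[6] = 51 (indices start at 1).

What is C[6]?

C[6] = 233

ECB encryption: C_i = E(K, P_i).
C[6]: E(K, 51) = 233.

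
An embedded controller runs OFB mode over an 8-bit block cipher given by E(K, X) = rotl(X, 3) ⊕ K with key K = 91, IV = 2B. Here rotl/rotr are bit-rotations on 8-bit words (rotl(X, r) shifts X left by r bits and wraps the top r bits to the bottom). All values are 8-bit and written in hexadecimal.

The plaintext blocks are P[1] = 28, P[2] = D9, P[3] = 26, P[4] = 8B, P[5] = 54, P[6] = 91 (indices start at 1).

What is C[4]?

C[4] = 63

OFB encryption: S_i = E(K, S_{i−1}) with S_{0} = IV; C_i = P_i ⊕ S_i.
C[1]: S = E(K, 2B) = C8; 28 ⊕ C8 = E0.
C[2]: S = E(K, C8) = D7; D9 ⊕ D7 = 0E.
C[3]: S = E(K, D7) = 2F; 26 ⊕ 2F = 09.
C[4]: S = E(K, 2F) = E8; 8B ⊕ E8 = 63.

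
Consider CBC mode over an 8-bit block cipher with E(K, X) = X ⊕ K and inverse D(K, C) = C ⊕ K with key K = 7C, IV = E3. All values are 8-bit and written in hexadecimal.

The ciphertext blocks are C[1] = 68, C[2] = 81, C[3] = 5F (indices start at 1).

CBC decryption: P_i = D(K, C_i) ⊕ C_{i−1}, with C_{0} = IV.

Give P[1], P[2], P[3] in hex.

P[1] = F7, P[2] = 95, P[3] = A2

P[1]: D(K, 68) = 14; 14 ⊕ E3 = F7.
P[2]: D(K, 81) = FD; FD ⊕ 68 = 95.
P[3]: D(K, 5F) = 23; 23 ⊕ 81 = A2.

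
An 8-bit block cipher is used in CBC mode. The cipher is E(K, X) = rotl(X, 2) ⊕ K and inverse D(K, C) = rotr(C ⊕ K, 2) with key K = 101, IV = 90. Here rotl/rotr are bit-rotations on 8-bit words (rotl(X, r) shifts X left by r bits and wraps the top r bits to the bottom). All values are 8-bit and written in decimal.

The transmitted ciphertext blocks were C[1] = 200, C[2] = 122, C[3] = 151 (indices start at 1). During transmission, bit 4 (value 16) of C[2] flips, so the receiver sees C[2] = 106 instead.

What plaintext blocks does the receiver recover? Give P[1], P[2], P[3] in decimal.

CBC decryption: P_i = D(K, C_i) ⊕ C_{i−1}, with C_{0} = IV.
Only C[2] changed, to 106. In CBC, a change in C_i garbles P_i and flips the same bit in P_{i+1}. Decrypting the received ciphertext:
P[1]: D(K, 200) = 107; 107 ⊕ 90 = 49.
P[2]: D(K, 106) = 195; 195 ⊕ 200 = 11.
P[3]: D(K, 151) = 188; 188 ⊕ 106 = 214.
Blocks that differ from the original plaintext: P[2], P[3].

P[1] = 49, P[2] = 11, P[3] = 214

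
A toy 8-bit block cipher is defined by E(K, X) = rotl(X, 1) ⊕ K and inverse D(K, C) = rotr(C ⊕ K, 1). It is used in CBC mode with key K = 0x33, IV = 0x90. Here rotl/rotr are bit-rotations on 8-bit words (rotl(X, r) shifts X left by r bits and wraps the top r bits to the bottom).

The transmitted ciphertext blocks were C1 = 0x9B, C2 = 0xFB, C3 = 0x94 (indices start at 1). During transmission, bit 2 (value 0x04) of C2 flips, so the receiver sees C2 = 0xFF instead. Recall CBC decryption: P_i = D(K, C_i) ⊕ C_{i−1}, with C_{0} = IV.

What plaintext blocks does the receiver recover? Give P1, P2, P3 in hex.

Only C2 changed, to 0xFF. In CBC, a change in C_i garbles P_i and flips the same bit in P_{i+1}. Decrypting the received ciphertext:
P1: D(K, 0x9B) = 0x54; 0x54 ⊕ 0x90 = 0xC4.
P2: D(K, 0xFF) = 0x66; 0x66 ⊕ 0x9B = 0xFD.
P3: D(K, 0x94) = 0xD3; 0xD3 ⊕ 0xFF = 0x2C.
Blocks that differ from the original plaintext: P2, P3.

P1 = 0xC4, P2 = 0xFD, P3 = 0x2C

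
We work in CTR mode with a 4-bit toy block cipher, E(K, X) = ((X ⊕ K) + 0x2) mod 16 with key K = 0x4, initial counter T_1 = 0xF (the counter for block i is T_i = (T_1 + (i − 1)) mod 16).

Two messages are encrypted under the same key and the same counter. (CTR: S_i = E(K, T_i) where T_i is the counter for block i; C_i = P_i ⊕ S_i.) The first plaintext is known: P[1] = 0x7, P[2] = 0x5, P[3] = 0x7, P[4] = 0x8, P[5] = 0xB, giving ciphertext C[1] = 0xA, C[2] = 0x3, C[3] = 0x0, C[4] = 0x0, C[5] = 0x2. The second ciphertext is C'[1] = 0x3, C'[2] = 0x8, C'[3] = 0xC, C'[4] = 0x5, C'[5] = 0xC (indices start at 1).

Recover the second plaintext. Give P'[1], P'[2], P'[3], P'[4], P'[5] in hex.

P'[1] = 0xE, P'[2] = 0xE, P'[3] = 0xB, P'[4] = 0xD, P'[5] = 0x5

In CTR with a reused counter, both messages share the same keystream S_i, so C_i ⊕ C'_i = P_i ⊕ P'_i and thus P'_i = P_i ⊕ C_i ⊕ C'_i.
P'[1]: 0x7 ⊕ 0xA ⊕ 0x3 = 0xE.
P'[2]: 0x5 ⊕ 0x3 ⊕ 0x8 = 0xE.
P'[3]: 0x7 ⊕ 0x0 ⊕ 0xC = 0xB.
P'[4]: 0x8 ⊕ 0x0 ⊕ 0x5 = 0xD.
P'[5]: 0xB ⊕ 0x2 ⊕ 0xC = 0x5.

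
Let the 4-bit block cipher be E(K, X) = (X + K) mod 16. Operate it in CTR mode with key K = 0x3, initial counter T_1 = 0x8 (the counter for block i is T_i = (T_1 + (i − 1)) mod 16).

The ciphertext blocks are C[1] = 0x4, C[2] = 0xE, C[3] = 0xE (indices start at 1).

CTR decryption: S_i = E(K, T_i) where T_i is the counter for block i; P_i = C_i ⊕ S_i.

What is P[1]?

P[1] = 0xF

P[1]: T = 0x8, S = E(K, T) = 0xB; 0x4 ⊕ 0xB = 0xF.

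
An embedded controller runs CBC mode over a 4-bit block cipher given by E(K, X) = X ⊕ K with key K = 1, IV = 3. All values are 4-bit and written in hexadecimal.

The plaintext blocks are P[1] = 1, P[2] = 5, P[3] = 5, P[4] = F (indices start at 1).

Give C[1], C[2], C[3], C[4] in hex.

C[1] = 3, C[2] = 7, C[3] = 3, C[4] = D

CBC encryption: C_i = E(K, P_i ⊕ C_{i−1}), with C_{0} = IV.
C[1]: P[1] ⊕ 3 = 2; E(K, 2) = 3.
C[2]: P[2] ⊕ 3 = 6; E(K, 6) = 7.
C[3]: P[3] ⊕ 7 = 2; E(K, 2) = 3.
C[4]: P[4] ⊕ 3 = C; E(K, C) = D.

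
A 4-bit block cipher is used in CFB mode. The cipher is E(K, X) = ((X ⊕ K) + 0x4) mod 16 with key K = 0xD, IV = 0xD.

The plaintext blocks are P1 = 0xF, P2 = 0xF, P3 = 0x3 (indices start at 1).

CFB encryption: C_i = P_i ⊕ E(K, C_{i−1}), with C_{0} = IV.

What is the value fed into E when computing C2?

C1: E(K, 0xD) = 0x4; 0xF ⊕ 0x4 = 0xB.
C2: E(K, 0xB) = 0xA; 0xF ⊕ 0xA = 0x5.
So the input to E for block 2 is 0xB.

0xB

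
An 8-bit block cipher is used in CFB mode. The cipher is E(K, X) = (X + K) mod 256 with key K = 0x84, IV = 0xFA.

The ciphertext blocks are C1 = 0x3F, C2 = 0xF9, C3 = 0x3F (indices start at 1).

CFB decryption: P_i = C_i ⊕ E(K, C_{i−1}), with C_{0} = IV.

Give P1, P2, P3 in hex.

P1: E(K, 0xFA) = 0x7E; 0x3F ⊕ 0x7E = 0x41.
P2: E(K, 0x3F) = 0xC3; 0xF9 ⊕ 0xC3 = 0x3A.
P3: E(K, 0xF9) = 0x7D; 0x3F ⊕ 0x7D = 0x42.

P1 = 0x41, P2 = 0x3A, P3 = 0x42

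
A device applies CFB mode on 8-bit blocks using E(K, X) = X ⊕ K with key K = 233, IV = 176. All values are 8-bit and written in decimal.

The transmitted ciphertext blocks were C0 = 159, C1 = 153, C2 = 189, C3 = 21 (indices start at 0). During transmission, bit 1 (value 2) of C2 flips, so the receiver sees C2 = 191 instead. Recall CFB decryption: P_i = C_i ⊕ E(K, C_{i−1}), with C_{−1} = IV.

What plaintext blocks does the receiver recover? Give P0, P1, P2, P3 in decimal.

Only C2 changed, to 191. In CFB, a change in C_i flips the same bit in P_i and garbles P_{i+1}. Decrypting the received ciphertext:
P0: E(K, 176) = 89; 159 ⊕ 89 = 198.
P1: E(K, 159) = 118; 153 ⊕ 118 = 239.
P2: E(K, 153) = 112; 191 ⊕ 112 = 207.
P3: E(K, 191) = 86; 21 ⊕ 86 = 67.
Blocks that differ from the original plaintext: P2, P3.

P0 = 198, P1 = 239, P2 = 207, P3 = 67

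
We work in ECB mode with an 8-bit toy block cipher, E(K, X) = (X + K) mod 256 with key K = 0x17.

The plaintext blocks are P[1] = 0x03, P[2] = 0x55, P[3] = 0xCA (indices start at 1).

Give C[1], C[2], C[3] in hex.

C[1] = 0x1A, C[2] = 0x6C, C[3] = 0xE1

ECB encryption: C_i = E(K, P_i).
C[1]: E(K, 0x03) = 0x1A.
C[2]: E(K, 0x55) = 0x6C.
C[3]: E(K, 0xCA) = 0xE1.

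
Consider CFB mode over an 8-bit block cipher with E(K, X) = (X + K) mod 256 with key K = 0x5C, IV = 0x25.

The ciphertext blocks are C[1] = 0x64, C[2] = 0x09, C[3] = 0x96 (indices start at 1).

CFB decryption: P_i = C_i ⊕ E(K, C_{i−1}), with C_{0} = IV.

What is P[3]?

P[3] = 0xF3

P[3]: E(K, 0x09) = 0x65; 0x96 ⊕ 0x65 = 0xF3.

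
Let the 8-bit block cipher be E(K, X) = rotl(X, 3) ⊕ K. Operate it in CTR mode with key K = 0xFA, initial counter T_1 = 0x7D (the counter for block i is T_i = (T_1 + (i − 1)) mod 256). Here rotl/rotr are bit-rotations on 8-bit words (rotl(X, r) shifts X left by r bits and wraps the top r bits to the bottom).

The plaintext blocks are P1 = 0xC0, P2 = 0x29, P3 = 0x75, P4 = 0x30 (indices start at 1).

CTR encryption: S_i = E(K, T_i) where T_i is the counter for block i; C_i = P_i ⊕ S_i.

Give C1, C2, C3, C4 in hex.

C1 = 0xD1, C2 = 0x20, C3 = 0x74, C4 = 0xCE

C1: T = 0x7D, S = E(K, T) = 0x11; 0xC0 ⊕ 0x11 = 0xD1.
C2: T = 0x7E, S = E(K, T) = 0x09; 0x29 ⊕ 0x09 = 0x20.
C3: T = 0x7F, S = E(K, T) = 0x01; 0x75 ⊕ 0x01 = 0x74.
C4: T = 0x80, S = E(K, T) = 0xFE; 0x30 ⊕ 0xFE = 0xCE.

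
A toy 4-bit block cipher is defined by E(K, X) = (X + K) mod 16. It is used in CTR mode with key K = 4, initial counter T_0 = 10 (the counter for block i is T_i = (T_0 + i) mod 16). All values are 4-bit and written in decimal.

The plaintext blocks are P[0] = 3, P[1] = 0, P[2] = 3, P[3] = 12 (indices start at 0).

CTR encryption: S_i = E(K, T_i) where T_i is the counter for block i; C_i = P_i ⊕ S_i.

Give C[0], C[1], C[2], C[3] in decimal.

C[0] = 13, C[1] = 15, C[2] = 3, C[3] = 13

C[0]: T = 10, S = E(K, T) = 14; 3 ⊕ 14 = 13.
C[1]: T = 11, S = E(K, T) = 15; 0 ⊕ 15 = 15.
C[2]: T = 12, S = E(K, T) = 0; 3 ⊕ 0 = 3.
C[3]: T = 13, S = E(K, T) = 1; 12 ⊕ 1 = 13.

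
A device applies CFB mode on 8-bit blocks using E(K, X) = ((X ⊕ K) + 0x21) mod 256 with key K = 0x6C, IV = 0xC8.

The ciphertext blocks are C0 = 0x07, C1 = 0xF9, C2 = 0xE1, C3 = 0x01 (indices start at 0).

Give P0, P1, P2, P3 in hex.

CFB decryption: P_i = C_i ⊕ E(K, C_{i−1}), with C_{−1} = IV.
P0: E(K, 0xC8) = 0xC5; 0x07 ⊕ 0xC5 = 0xC2.
P1: E(K, 0x07) = 0x8C; 0xF9 ⊕ 0x8C = 0x75.
P2: E(K, 0xF9) = 0xB6; 0xE1 ⊕ 0xB6 = 0x57.
P3: E(K, 0xE1) = 0xAE; 0x01 ⊕ 0xAE = 0xAF.

P0 = 0xC2, P1 = 0x75, P2 = 0x57, P3 = 0xAF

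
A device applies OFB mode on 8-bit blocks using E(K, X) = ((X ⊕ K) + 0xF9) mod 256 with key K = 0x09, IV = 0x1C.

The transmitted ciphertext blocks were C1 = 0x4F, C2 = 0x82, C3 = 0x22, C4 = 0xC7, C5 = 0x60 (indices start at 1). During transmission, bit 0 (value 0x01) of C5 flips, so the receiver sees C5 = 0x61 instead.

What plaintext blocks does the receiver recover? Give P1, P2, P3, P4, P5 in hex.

P1 = 0x41, P2 = 0x82, P3 = 0x20, P4 = 0xC3, P5 = 0x67

OFB decryption: S_i = E(K, S_{i−1}) with S_{0} = IV; P_i = C_i ⊕ S_i.
Only C5 changed, to 0x61. In OFB, a change in C_i flips the same bit in P_i only; the keystream is unaffected. Decrypting the received ciphertext:
P1: S = E(K, 0x1C) = 0x0E; 0x4F ⊕ 0x0E = 0x41.
P2: S = E(K, 0x0E) = 0x00; 0x82 ⊕ 0x00 = 0x82.
P3: S = E(K, 0x00) = 0x02; 0x22 ⊕ 0x02 = 0x20.
P4: S = E(K, 0x02) = 0x04; 0xC7 ⊕ 0x04 = 0xC3.
P5: S = E(K, 0x04) = 0x06; 0x61 ⊕ 0x06 = 0x67.
Blocks that differ from the original plaintext: P5.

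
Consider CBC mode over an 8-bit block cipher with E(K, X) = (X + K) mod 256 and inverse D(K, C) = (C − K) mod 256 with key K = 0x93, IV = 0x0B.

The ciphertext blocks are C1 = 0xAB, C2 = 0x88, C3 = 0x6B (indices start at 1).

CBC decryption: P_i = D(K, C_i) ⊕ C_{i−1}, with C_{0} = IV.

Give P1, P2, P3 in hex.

P1 = 0x13, P2 = 0x5E, P3 = 0x50

P1: D(K, 0xAB) = 0x18; 0x18 ⊕ 0x0B = 0x13.
P2: D(K, 0x88) = 0xF5; 0xF5 ⊕ 0xAB = 0x5E.
P3: D(K, 0x6B) = 0xD8; 0xD8 ⊕ 0x88 = 0x50.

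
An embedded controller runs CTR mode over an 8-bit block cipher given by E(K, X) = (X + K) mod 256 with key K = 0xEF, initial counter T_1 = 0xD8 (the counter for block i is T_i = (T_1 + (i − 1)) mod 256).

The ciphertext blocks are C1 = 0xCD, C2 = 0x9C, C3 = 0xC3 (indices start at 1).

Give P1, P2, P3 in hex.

CTR decryption: S_i = E(K, T_i) where T_i is the counter for block i; P_i = C_i ⊕ S_i.
P1: T = 0xD8, S = E(K, T) = 0xC7; 0xCD ⊕ 0xC7 = 0x0A.
P2: T = 0xD9, S = E(K, T) = 0xC8; 0x9C ⊕ 0xC8 = 0x54.
P3: T = 0xDA, S = E(K, T) = 0xC9; 0xC3 ⊕ 0xC9 = 0x0A.

P1 = 0x0A, P2 = 0x54, P3 = 0x0A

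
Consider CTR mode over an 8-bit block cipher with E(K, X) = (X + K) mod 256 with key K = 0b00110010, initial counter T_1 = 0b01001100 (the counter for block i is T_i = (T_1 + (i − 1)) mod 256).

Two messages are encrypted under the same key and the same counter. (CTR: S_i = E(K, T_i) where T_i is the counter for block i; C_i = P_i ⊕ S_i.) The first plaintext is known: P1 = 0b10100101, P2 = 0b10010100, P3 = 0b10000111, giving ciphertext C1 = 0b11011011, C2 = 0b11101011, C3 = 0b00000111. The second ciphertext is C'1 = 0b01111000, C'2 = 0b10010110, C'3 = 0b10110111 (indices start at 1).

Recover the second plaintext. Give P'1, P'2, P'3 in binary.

P'1 = 0b00000110, P'2 = 0b11101001, P'3 = 0b00110111

In CTR with a reused counter, both messages share the same keystream S_i, so C_i ⊕ C'_i = P_i ⊕ P'_i and thus P'_i = P_i ⊕ C_i ⊕ C'_i.
P'1: 0b10100101 ⊕ 0b11011011 ⊕ 0b01111000 = 0b00000110.
P'2: 0b10010100 ⊕ 0b11101011 ⊕ 0b10010110 = 0b11101001.
P'3: 0b10000111 ⊕ 0b00000111 ⊕ 0b10110111 = 0b00110111.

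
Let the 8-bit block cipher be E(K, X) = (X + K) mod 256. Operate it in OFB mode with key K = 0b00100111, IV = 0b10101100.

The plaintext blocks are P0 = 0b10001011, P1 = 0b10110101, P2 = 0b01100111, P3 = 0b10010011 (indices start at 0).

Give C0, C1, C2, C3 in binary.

C0 = 0b01011000, C1 = 0b01001111, C2 = 0b01000110, C3 = 0b11011011

OFB encryption: S_i = E(K, S_{i−1}) with S_{−1} = IV; C_i = P_i ⊕ S_i.
C0: S = E(K, 0b10101100) = 0b11010011; 0b10001011 ⊕ 0b11010011 = 0b01011000.
C1: S = E(K, 0b11010011) = 0b11111010; 0b10110101 ⊕ 0b11111010 = 0b01001111.
C2: S = E(K, 0b11111010) = 0b00100001; 0b01100111 ⊕ 0b00100001 = 0b01000110.
C3: S = E(K, 0b00100001) = 0b01001000; 0b10010011 ⊕ 0b01001000 = 0b11011011.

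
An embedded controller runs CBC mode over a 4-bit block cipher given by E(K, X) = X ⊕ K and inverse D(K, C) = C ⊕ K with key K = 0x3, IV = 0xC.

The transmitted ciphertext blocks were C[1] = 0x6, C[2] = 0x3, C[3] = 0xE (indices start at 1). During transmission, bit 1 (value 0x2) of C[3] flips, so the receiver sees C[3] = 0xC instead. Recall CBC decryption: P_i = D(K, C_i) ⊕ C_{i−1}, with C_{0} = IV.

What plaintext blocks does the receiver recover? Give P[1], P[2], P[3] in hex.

P[1] = 0x9, P[2] = 0x6, P[3] = 0xC

Only C[3] changed, to 0xC. In CBC, a change in C_i garbles P_i and flips the same bit in P_{i+1}. Decrypting the received ciphertext:
P[1]: D(K, 0x6) = 0x5; 0x5 ⊕ 0xC = 0x9.
P[2]: D(K, 0x3) = 0x0; 0x0 ⊕ 0x6 = 0x6.
P[3]: D(K, 0xC) = 0xF; 0xF ⊕ 0x3 = 0xC.
Blocks that differ from the original plaintext: P[3].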